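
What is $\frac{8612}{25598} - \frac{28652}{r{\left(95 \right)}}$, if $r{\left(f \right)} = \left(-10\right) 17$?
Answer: $\frac{183724484}{1087915} \approx 168.88$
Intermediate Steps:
$r{\left(f \right)} = -170$
$\frac{8612}{25598} - \frac{28652}{r{\left(95 \right)}} = \frac{8612}{25598} - \frac{28652}{-170} = 8612 \cdot \frac{1}{25598} - - \frac{14326}{85} = \frac{4306}{12799} + \frac{14326}{85} = \frac{183724484}{1087915}$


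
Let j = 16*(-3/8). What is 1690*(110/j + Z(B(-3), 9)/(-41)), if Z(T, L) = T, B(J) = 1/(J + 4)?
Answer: -3816020/123 ≈ -31025.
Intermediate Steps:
B(J) = 1/(4 + J)
j = -6 (j = 16*(-3*⅛) = 16*(-3/8) = -6)
1690*(110/j + Z(B(-3), 9)/(-41)) = 1690*(110/(-6) + 1/((4 - 3)*(-41))) = 1690*(110*(-⅙) - 1/41/1) = 1690*(-55/3 + 1*(-1/41)) = 1690*(-55/3 - 1/41) = 1690*(-2258/123) = -3816020/123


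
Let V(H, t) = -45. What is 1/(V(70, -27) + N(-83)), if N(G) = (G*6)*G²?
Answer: -1/3430767 ≈ -2.9148e-7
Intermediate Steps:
N(G) = 6*G³ (N(G) = (6*G)*G² = 6*G³)
1/(V(70, -27) + N(-83)) = 1/(-45 + 6*(-83)³) = 1/(-45 + 6*(-571787)) = 1/(-45 - 3430722) = 1/(-3430767) = -1/3430767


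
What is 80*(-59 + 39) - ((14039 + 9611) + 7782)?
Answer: -33032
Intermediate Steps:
80*(-59 + 39) - ((14039 + 9611) + 7782) = 80*(-20) - (23650 + 7782) = -1600 - 1*31432 = -1600 - 31432 = -33032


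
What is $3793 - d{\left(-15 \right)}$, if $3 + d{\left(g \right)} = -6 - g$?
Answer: $3787$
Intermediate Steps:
$d{\left(g \right)} = -9 - g$ ($d{\left(g \right)} = -3 - \left(6 + g\right) = -9 - g$)
$3793 - d{\left(-15 \right)} = 3793 - \left(-9 - -15\right) = 3793 - \left(-9 + 15\right) = 3793 - 6 = 3787$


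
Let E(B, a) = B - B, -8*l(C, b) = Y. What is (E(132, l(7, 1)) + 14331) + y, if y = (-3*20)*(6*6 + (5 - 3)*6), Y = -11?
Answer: 11451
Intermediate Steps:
y = -2880 (y = -60*(36 + 2*6) = -60*(36 + 12) = -60*48 = -2880)
l(C, b) = 11/8 (l(C, b) = -⅛*(-11) = 11/8)
E(B, a) = 0
(E(132, l(7, 1)) + 14331) + y = (0 + 14331) - 2880 = 14331 - 2880 = 11451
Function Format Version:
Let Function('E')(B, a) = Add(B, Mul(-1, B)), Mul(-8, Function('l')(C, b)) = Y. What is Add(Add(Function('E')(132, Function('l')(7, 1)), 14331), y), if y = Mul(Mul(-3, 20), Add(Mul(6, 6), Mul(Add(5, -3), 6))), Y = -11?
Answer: 11451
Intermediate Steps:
y = -2880 (y = Mul(-60, Add(36, Mul(2, 6))) = Mul(-60, Add(36, 12)) = Mul(-60, 48) = -2880)
Function('l')(C, b) = Rational(11, 8) (Function('l')(C, b) = Mul(Rational(-1, 8), -11) = Rational(11, 8))
Function('E')(B, a) = 0
Add(Add(Function('E')(132, Function('l')(7, 1)), 14331), y) = Add(Add(0, 14331), -2880) = Add(14331, -2880) = 11451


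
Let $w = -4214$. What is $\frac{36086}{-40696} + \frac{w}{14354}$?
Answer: $- \frac{172367847}{146037596} \approx -1.1803$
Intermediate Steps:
$\frac{36086}{-40696} + \frac{w}{14354} = \frac{36086}{-40696} - \frac{4214}{14354} = 36086 \left(- \frac{1}{40696}\right) - \frac{2107}{7177} = - \frac{18043}{20348} - \frac{2107}{7177} = - \frac{172367847}{146037596}$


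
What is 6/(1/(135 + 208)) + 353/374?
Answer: 770045/374 ≈ 2058.9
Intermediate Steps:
6/(1/(135 + 208)) + 353/374 = 6/(1/343) + 353*(1/374) = 6/(1/343) + 353/374 = 6*343 + 353/374 = 2058 + 353/374 = 770045/374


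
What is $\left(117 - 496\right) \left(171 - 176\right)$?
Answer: $1895$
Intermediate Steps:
$\left(117 - 496\right) \left(171 - 176\right) = \left(-379\right) \left(-5\right) = 1895$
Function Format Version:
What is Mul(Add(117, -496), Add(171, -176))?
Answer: 1895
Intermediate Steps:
Mul(Add(117, -496), Add(171, -176)) = Mul(-379, -5) = 1895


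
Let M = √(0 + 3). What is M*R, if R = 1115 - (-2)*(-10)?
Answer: 1095*√3 ≈ 1896.6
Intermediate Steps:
M = √3 ≈ 1.7320
R = 1095 (R = 1115 - 1*20 = 1115 - 20 = 1095)
M*R = √3*1095 = 1095*√3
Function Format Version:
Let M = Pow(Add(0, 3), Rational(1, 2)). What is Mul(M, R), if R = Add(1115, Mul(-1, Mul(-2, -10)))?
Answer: Mul(1095, Pow(3, Rational(1, 2))) ≈ 1896.6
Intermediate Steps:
M = Pow(3, Rational(1, 2)) ≈ 1.7320
R = 1095 (R = Add(1115, Mul(-1, 20)) = Add(1115, -20) = 1095)
Mul(M, R) = Mul(Pow(3, Rational(1, 2)), 1095) = Mul(1095, Pow(3, Rational(1, 2)))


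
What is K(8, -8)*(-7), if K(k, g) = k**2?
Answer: -448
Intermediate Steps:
K(8, -8)*(-7) = 8**2*(-7) = 64*(-7) = -448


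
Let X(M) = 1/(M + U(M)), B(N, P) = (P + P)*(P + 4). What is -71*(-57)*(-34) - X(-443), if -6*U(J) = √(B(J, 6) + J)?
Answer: 6*(-22933*√323 + 60955913*I)/(√323 - 2658*I) ≈ -1.376e+5 - 1.5259e-5*I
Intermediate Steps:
B(N, P) = 2*P*(4 + P) (B(N, P) = (2*P)*(4 + P) = 2*P*(4 + P))
U(J) = -√(120 + J)/6 (U(J) = -√(2*6*(4 + 6) + J)/6 = -√(2*6*10 + J)/6 = -√(120 + J)/6)
X(M) = 1/(M - √(120 + M)/6)
-71*(-57)*(-34) - X(-443) = -71*(-57)*(-34) - 6/(-√(120 - 443) + 6*(-443)) = 4047*(-34) - 6/(-√(-323) - 2658) = -137598 - 6/(-I*√323 - 2658) = -137598 - 6/(-2658 - I*√323)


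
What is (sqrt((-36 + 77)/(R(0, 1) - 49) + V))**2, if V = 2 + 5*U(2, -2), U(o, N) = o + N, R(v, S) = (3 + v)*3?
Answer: 39/40 ≈ 0.97500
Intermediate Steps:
R(v, S) = 9 + 3*v
U(o, N) = N + o
V = 2 (V = 2 + 5*(-2 + 2) = 2 + 5*0 = 2 + 0 = 2)
(sqrt((-36 + 77)/(R(0, 1) - 49) + V))**2 = (sqrt((-36 + 77)/((9 + 3*0) - 49) + 2))**2 = (sqrt(41/((9 + 0) - 49) + 2))**2 = (sqrt(41/(9 - 49) + 2))**2 = (sqrt(41/(-40) + 2))**2 = (sqrt(41*(-1/40) + 2))**2 = (sqrt(-41/40 + 2))**2 = (sqrt(39/40))**2 = (sqrt(390)/20)**2 = 39/40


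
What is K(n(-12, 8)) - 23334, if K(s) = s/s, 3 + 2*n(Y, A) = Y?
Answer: -23333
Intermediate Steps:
n(Y, A) = -3/2 + Y/2
K(s) = 1
K(n(-12, 8)) - 23334 = 1 - 23334 = -23333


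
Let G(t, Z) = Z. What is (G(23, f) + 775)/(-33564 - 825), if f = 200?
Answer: -325/11463 ≈ -0.028352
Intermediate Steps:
(G(23, f) + 775)/(-33564 - 825) = (200 + 775)/(-33564 - 825) = 975/(-34389) = 975*(-1/34389) = -325/11463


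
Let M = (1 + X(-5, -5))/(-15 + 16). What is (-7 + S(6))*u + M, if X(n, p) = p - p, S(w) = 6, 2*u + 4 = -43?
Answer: 49/2 ≈ 24.500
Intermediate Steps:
u = -47/2 (u = -2 + (½)*(-43) = -2 - 43/2 = -47/2 ≈ -23.500)
X(n, p) = 0
M = 1 (M = (1 + 0)/(-15 + 16) = 1/1 = 1*1 = 1)
(-7 + S(6))*u + M = (-7 + 6)*(-47/2) + 1 = -1*(-47/2) + 1 = 47/2 + 1 = 49/2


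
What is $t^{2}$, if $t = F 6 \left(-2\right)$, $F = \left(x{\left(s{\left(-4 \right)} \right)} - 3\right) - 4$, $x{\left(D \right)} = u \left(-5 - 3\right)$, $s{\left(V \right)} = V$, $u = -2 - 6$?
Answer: $467856$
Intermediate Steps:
$u = -8$ ($u = -2 - 6 = -8$)
$x{\left(D \right)} = 64$ ($x{\left(D \right)} = - 8 \left(-5 - 3\right) = \left(-8\right) \left(-8\right) = 64$)
$F = 57$ ($F = \left(64 - 3\right) - 4 = 61 - 4 = 57$)
$t = -684$ ($t = 57 \cdot 6 \left(-2\right) = 342 \left(-2\right) = -684$)
$t^{2} = \left(-684\right)^{2} = 467856$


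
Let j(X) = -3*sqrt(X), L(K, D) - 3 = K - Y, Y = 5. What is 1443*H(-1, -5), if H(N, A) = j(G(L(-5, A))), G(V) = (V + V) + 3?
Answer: -4329*I*sqrt(11) ≈ -14358.0*I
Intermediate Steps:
L(K, D) = -2 + K (L(K, D) = 3 + (K - 1*5) = 3 + (K - 5) = 3 + (-5 + K) = -2 + K)
G(V) = 3 + 2*V (G(V) = 2*V + 3 = 3 + 2*V)
H(N, A) = -3*I*sqrt(11) (H(N, A) = -3*sqrt(3 + 2*(-2 - 5)) = -3*sqrt(3 + 2*(-7)) = -3*sqrt(3 - 14) = -3*I*sqrt(11))
1443*H(-1, -5) = 1443*(-3*I*sqrt(11)) = -4329*I*sqrt(11)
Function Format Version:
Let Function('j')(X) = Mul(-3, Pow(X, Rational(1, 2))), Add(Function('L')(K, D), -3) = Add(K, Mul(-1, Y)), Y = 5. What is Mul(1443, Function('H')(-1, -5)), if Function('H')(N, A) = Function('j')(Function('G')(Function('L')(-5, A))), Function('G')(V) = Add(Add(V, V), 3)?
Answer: Mul(-4329, I, Pow(11, Rational(1, 2))) ≈ Mul(-14358., I)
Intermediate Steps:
Function('L')(K, D) = Add(-2, K) (Function('L')(K, D) = Add(3, Add(K, Mul(-1, 5))) = Add(3, Add(K, -5)) = Add(3, Add(-5, K)) = Add(-2, K))
Function('G')(V) = Add(3, Mul(2, V)) (Function('G')(V) = Add(Mul(2, V), 3) = Add(3, Mul(2, V)))
Function('H')(N, A) = Mul(-3, I, Pow(11, Rational(1, 2))) (Function('H')(N, A) = Mul(-3, Pow(Add(3, Mul(2, Add(-2, -5))), Rational(1, 2))) = Mul(-3, Pow(Add(3, Mul(2, -7)), Rational(1, 2))) = Mul(-3, Pow(Add(3, -14), Rational(1, 2))) = Mul(-3, Pow(-11, Rational(1, 2))) = Mul(-3, Mul(I, Pow(11, Rational(1, 2)))) = Mul(-3, I, Pow(11, Rational(1, 2))))
Mul(1443, Function('H')(-1, -5)) = Mul(1443, Mul(-3, I, Pow(11, Rational(1, 2)))) = Mul(-4329, I, Pow(11, Rational(1, 2)))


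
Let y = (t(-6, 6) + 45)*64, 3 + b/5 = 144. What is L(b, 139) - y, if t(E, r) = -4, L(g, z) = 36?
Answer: -2588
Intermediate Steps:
b = 705 (b = -15 + 5*144 = -15 + 720 = 705)
y = 2624 (y = (-4 + 45)*64 = 41*64 = 2624)
L(b, 139) - y = 36 - 1*2624 = 36 - 2624 = -2588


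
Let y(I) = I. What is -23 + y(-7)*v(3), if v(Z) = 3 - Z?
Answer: -23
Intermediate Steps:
-23 + y(-7)*v(3) = -23 - 7*(3 - 1*3) = -23 - 7*(3 - 3) = -23 - 7*0 = -23 + 0 = -23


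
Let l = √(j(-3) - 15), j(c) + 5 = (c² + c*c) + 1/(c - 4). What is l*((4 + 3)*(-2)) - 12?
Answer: -12 - 2*I*√105 ≈ -12.0 - 20.494*I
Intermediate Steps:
j(c) = -5 + 1/(-4 + c) + 2*c² (j(c) = -5 + ((c² + c*c) + 1/(c - 4)) = -5 + ((c² + c²) + 1/(-4 + c)) = -5 + (2*c² + 1/(-4 + c)) = -5 + (1/(-4 + c) + 2*c²) = -5 + 1/(-4 + c) + 2*c²)
l = I*√105/7 (l = √((21 - 8*(-3)² - 5*(-3) + 2*(-3)³)/(-4 - 3) - 15) = √((21 - 8*9 + 15 + 2*(-27))/(-7) - 15) = √(-(21 - 72 + 15 - 54)/7 - 15) = √(-⅐*(-90) - 15) = √(90/7 - 15) = √(-15/7) = I*√105/7 ≈ 1.4639*I)
l*((4 + 3)*(-2)) - 12 = (I*√105/7)*((4 + 3)*(-2)) - 12 = (I*√105/7)*(7*(-2)) - 12 = (I*√105/7)*(-14) - 12 = -2*I*√105 - 12 = -12 - 2*I*√105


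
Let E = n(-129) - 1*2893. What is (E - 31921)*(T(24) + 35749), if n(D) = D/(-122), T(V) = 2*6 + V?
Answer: -151985300515/122 ≈ -1.2458e+9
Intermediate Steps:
T(V) = 12 + V
n(D) = -D/122 (n(D) = D*(-1/122) = -D/122)
E = -352817/122 (E = -1/122*(-129) - 1*2893 = 129/122 - 2893 = -352817/122 ≈ -2891.9)
(E - 31921)*(T(24) + 35749) = (-352817/122 - 31921)*((12 + 24) + 35749) = -4247179*(36 + 35749)/122 = -4247179/122*35785 = -151985300515/122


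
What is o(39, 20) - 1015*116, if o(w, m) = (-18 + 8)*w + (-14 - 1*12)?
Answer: -118156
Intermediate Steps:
o(w, m) = -26 - 10*w (o(w, m) = -10*w + (-14 - 12) = -10*w - 26 = -26 - 10*w)
o(39, 20) - 1015*116 = (-26 - 10*39) - 1015*116 = (-26 - 390) - 117740 = -416 - 117740 = -118156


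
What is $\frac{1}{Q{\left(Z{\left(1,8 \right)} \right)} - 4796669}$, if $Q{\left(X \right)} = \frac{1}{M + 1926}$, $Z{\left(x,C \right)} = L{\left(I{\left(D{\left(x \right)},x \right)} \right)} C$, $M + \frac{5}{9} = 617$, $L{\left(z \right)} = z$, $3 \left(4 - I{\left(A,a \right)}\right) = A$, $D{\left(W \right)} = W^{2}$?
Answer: $- \frac{22882}{109757380049} \approx -2.0848 \cdot 10^{-7}$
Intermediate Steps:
$I{\left(A,a \right)} = 4 - \frac{A}{3}$
$M = \frac{5548}{9}$ ($M = - \frac{5}{9} + 617 = \frac{5548}{9} \approx 616.44$)
$Z{\left(x,C \right)} = C \left(4 - \frac{x^{2}}{3}\right)$ ($Z{\left(x,C \right)} = \left(4 - \frac{x^{2}}{3}\right) C = C \left(4 - \frac{x^{2}}{3}\right)$)
$Q{\left(X \right)} = \frac{9}{22882}$ ($Q{\left(X \right)} = \frac{1}{\frac{5548}{9} + 1926} = \frac{1}{\frac{22882}{9}} = \frac{9}{22882}$)
$\frac{1}{Q{\left(Z{\left(1,8 \right)} \right)} - 4796669} = \frac{1}{\frac{9}{22882} - 4796669} = \frac{1}{- \frac{109757380049}{22882}} = - \frac{22882}{109757380049}$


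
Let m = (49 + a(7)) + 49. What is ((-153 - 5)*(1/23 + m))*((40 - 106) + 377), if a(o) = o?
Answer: -118717408/23 ≈ -5.1616e+6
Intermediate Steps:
m = 105 (m = (49 + 7) + 49 = 56 + 49 = 105)
((-153 - 5)*(1/23 + m))*((40 - 106) + 377) = ((-153 - 5)*(1/23 + 105))*((40 - 106) + 377) = (-158*(1/23 + 105))*(-66 + 377) = -158*2416/23*311 = -381728/23*311 = -118717408/23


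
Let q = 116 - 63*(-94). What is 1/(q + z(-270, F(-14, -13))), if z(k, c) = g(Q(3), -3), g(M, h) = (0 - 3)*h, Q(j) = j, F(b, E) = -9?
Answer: 1/6047 ≈ 0.00016537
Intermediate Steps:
g(M, h) = -3*h
z(k, c) = 9 (z(k, c) = -3*(-3) = 9)
q = 6038 (q = 116 + 5922 = 6038)
1/(q + z(-270, F(-14, -13))) = 1/(6038 + 9) = 1/6047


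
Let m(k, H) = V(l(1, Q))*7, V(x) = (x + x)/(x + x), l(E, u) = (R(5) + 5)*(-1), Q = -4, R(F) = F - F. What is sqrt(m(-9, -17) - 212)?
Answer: I*sqrt(205) ≈ 14.318*I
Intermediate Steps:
R(F) = 0
l(E, u) = -5 (l(E, u) = (0 + 5)*(-1) = 5*(-1) = -5)
V(x) = 1 (V(x) = (2*x)/((2*x)) = (2*x)*(1/(2*x)) = 1)
m(k, H) = 7 (m(k, H) = 1*7 = 7)
sqrt(m(-9, -17) - 212) = sqrt(7 - 212) = sqrt(-205) = I*sqrt(205)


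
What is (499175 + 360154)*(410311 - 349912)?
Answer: 51902612271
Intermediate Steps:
(499175 + 360154)*(410311 - 349912) = 859329*60399 = 51902612271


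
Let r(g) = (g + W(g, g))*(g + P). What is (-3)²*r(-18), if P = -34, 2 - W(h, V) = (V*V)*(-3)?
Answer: -447408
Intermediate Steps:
W(h, V) = 2 + 3*V² (W(h, V) = 2 - V*V*(-3) = 2 - V²*(-3) = 2 - (-3)*V² = 2 + 3*V²)
r(g) = (-34 + g)*(2 + g + 3*g²) (r(g) = (g + (2 + 3*g²))*(g - 34) = (2 + g + 3*g²)*(-34 + g) = (-34 + g)*(2 + g + 3*g²))
(-3)²*r(-18) = (-3)²*(-68 - 101*(-18)² - 32*(-18) + 3*(-18)³) = 9*(-68 - 101*324 + 576 + 3*(-5832)) = 9*(-68 - 32724 + 576 - 17496) = 9*(-49712) = -447408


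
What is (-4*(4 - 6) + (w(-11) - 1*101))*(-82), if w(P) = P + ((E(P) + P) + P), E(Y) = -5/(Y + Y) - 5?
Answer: 117957/11 ≈ 10723.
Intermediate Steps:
E(Y) = -5 - 5/(2*Y) (E(Y) = -5*1/(2*Y) - 5 = -5/(2*Y) - 5 = -5 - 5/(2*Y))
w(P) = -5 + 3*P - 5/(2*P) (w(P) = P + (((-5 - 5/(2*P)) + P) + P) = P + ((-5 + P - 5/(2*P)) + P) = P + (-5 + 2*P - 5/(2*P)) = -5 + 3*P - 5/(2*P))
(-4*(4 - 6) + (w(-11) - 1*101))*(-82) = (-4*(4 - 6) + ((-5 + 3*(-11) - 5/2/(-11)) - 1*101))*(-82) = (-4*(-2) + ((-5 - 33 - 5/2*(-1/11)) - 101))*(-82) = (8 + ((-5 - 33 + 5/22) - 101))*(-82) = (8 + (-831/22 - 101))*(-82) = (8 - 3053/22)*(-82) = -2877/22*(-82) = 117957/11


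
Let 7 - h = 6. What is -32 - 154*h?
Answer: -186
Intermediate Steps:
h = 1 (h = 7 - 1*6 = 7 - 6 = 1)
-32 - 154*h = -32 - 154 = -186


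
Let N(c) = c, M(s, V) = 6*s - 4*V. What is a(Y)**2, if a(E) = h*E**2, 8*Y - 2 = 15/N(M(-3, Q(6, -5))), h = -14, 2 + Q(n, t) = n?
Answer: 386633569/1368408064 ≈ 0.28254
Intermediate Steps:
Q(n, t) = -2 + n
M(s, V) = -4*V + 6*s
Y = 53/272 (Y = 1/4 + (15/(-4*(-2 + 6) + 6*(-3)))/8 = 1/4 + (15/(-4*4 - 18))/8 = 1/4 + (15/(-16 - 18))/8 = 1/4 + (15/(-34))/8 = 1/4 + (15*(-1/34))/8 = 1/4 + (1/8)*(-15/34) = 1/4 - 15/272 = 53/272 ≈ 0.19485)
a(E) = -14*E**2
a(Y)**2 = (-14*(53/272)**2)**2 = (-14*2809/73984)**2 = (-19663/36992)**2 = 386633569/1368408064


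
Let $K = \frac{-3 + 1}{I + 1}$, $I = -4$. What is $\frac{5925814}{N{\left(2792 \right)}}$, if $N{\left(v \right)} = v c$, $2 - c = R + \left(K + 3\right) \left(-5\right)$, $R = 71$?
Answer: $- \frac{8888721}{212192} \approx -41.89$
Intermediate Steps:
$K = \frac{2}{3}$ ($K = \frac{-3 + 1}{-4 + 1} = - \frac{2}{-3} = \left(-2\right) \left(- \frac{1}{3}\right) = \frac{2}{3} \approx 0.66667$)
$c = - \frac{152}{3}$ ($c = 2 - \left(71 + \left(\frac{2}{3} + 3\right) \left(-5\right)\right) = 2 - \left(71 + \frac{11}{3} \left(-5\right)\right) = 2 - \left(71 - \frac{55}{3}\right) = 2 - \frac{158}{3} = - \frac{152}{3} \approx -50.667$)
$N{\left(v \right)} = - \frac{152 v}{3}$ ($N{\left(v \right)} = v \left(- \frac{152}{3}\right) = - \frac{152 v}{3}$)
$\frac{5925814}{N{\left(2792 \right)}} = \frac{5925814}{\left(- \frac{152}{3}\right) 2792} = \frac{5925814}{- \frac{424384}{3}} = 5925814 \left(- \frac{3}{424384}\right) = - \frac{8888721}{212192}$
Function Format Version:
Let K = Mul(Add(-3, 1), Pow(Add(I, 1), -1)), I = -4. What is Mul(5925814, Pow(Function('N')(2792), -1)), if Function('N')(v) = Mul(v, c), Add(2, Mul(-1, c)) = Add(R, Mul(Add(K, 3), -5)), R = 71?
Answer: Rational(-8888721, 212192) ≈ -41.890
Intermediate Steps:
K = Rational(2, 3) (K = Mul(Add(-3, 1), Pow(Add(-4, 1), -1)) = Mul(-2, Pow(-3, -1)) = Mul(-2, Rational(-1, 3)) = Rational(2, 3) ≈ 0.66667)
c = Rational(-152, 3) (c = Add(2, Mul(-1, Add(71, Mul(Add(Rational(2, 3), 3), -5)))) = Add(2, Mul(-1, Add(71, Mul(Rational(11, 3), -5)))) = Add(2, Mul(-1, Add(71, Rational(-55, 3)))) = Add(2, Mul(-1, Rational(158, 3))) = Add(2, Rational(-158, 3)) = Rational(-152, 3) ≈ -50.667)
Function('N')(v) = Mul(Rational(-152, 3), v) (Function('N')(v) = Mul(v, Rational(-152, 3)) = Mul(Rational(-152, 3), v))
Mul(5925814, Pow(Function('N')(2792), -1)) = Mul(5925814, Pow(Mul(Rational(-152, 3), 2792), -1)) = Mul(5925814, Pow(Rational(-424384, 3), -1)) = Mul(5925814, Rational(-3, 424384)) = Rational(-8888721, 212192)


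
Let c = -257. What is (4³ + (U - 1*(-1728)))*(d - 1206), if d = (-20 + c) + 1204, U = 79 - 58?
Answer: -505827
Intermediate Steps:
U = 21
d = 927 (d = (-20 - 257) + 1204 = -277 + 1204 = 927)
(4³ + (U - 1*(-1728)))*(d - 1206) = (4³ + (21 - 1*(-1728)))*(927 - 1206) = (64 + (21 + 1728))*(-279) = (64 + 1749)*(-279) = 1813*(-279) = -505827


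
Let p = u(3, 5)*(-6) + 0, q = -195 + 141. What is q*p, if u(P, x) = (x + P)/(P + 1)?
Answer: 648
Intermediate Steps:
q = -54
u(P, x) = (P + x)/(1 + P)
p = -12 (p = ((3 + 5)/(1 + 3))*(-6) + 0 = (8/4)*(-6) + 0 = ((¼)*8)*(-6) + 0 = 2*(-6) + 0 = -12 + 0 = -12)
q*p = -54*(-12) = 648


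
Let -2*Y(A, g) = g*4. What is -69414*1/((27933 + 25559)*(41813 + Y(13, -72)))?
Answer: -34707/1122181922 ≈ -3.0928e-5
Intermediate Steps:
Y(A, g) = -2*g (Y(A, g) = -g*4/2 = -2*g)
-69414*1/((27933 + 25559)*(41813 + Y(13, -72))) = -69414*1/((27933 + 25559)*(41813 - 2*(-72))) = -69414*1/(53492*(41813 + 144)) = -69414/(41957*53492) = -69414/2244363844 = -69414*1/2244363844 = -34707/1122181922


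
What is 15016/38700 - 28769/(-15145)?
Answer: 5156837/2254275 ≈ 2.2876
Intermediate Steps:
15016/38700 - 28769/(-15145) = 15016*(1/38700) - 28769*(-1/15145) = 3754/9675 + 2213/1165 = 5156837/2254275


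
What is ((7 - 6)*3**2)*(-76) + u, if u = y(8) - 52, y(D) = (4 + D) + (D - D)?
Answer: -724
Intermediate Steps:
y(D) = 4 + D (y(D) = (4 + D) + 0 = 4 + D)
u = -40 (u = (4 + 8) - 52 = 12 - 52 = -40)
((7 - 6)*3**2)*(-76) + u = ((7 - 6)*3**2)*(-76) - 40 = (1*9)*(-76) - 40 = 9*(-76) - 40 = -684 - 40 = -724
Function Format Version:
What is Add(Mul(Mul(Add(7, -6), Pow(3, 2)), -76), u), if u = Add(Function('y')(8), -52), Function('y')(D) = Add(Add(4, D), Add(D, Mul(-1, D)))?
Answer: -724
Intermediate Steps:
Function('y')(D) = Add(4, D) (Function('y')(D) = Add(Add(4, D), 0) = Add(4, D))
u = -40 (u = Add(Add(4, 8), -52) = Add(12, -52) = -40)
Add(Mul(Mul(Add(7, -6), Pow(3, 2)), -76), u) = Add(Mul(Mul(Add(7, -6), Pow(3, 2)), -76), -40) = Add(Mul(Mul(1, 9), -76), -40) = Add(Mul(9, -76), -40) = Add(-684, -40) = -724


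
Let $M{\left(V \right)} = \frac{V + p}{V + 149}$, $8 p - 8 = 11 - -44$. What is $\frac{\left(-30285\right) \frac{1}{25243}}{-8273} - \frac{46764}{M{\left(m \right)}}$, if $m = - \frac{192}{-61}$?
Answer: $- \frac{241701390171821331}{374441762827} \approx -6.455 \cdot 10^{5}$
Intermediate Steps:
$p = \frac{63}{8}$ ($p = 1 + \frac{11 - -44}{8} = 1 + \frac{11 + 44}{8} = 1 + \frac{1}{8} \cdot 55 = 1 + \frac{55}{8} = \frac{63}{8} \approx 7.875$)
$m = \frac{192}{61}$ ($m = \left(-192\right) \left(- \frac{1}{61}\right) = \frac{192}{61} \approx 3.1475$)
$M{\left(V \right)} = \frac{\frac{63}{8} + V}{149 + V}$ ($M{\left(V \right)} = \frac{V + \frac{63}{8}}{V + 149} = \frac{\frac{63}{8} + V}{149 + V}$)
$\frac{\left(-30285\right) \frac{1}{25243}}{-8273} - \frac{46764}{M{\left(m \right)}} = \frac{\left(-30285\right) \frac{1}{25243}}{-8273} - \frac{46764}{\frac{1}{149 + \frac{192}{61}} \left(\frac{63}{8} + \frac{192}{61}\right)} = \left(-30285\right) \frac{1}{25243} \left(- \frac{1}{8273}\right) - \frac{46764}{\frac{1}{\frac{9281}{61}} \cdot \frac{5379}{488}} = \left(- \frac{30285}{25243}\right) \left(- \frac{1}{8273}\right) - \frac{46764}{\frac{61}{9281} \cdot \frac{5379}{488}} = \frac{30285}{208835339} - \frac{46764}{\frac{5379}{74248}} = \frac{30285}{208835339} - \frac{1157377824}{1793} = - \frac{241701390171821331}{374441762827}$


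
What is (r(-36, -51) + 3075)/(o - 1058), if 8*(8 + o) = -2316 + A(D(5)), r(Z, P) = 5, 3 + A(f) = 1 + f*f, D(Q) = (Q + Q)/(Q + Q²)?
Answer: -221760/97613 ≈ -2.2718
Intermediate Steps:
D(Q) = 2*Q/(Q + Q²) (D(Q) = (2*Q)/(Q + Q²) = 2*Q/(Q + Q²))
A(f) = -2 + f² (A(f) = -3 + (1 + f*f) = -3 + (1 + f²) = -2 + f²)
o = -21437/72 (o = -8 + (-2316 + (-2 + (2/(1 + 5))²))/8 = -8 + (-2316 + (-2 + (2/6)²))/8 = -8 + (-2316 + (-2 + (2*(⅙))²))/8 = -8 + (-2316 + (-2 + (⅓)²))/8 = -8 + (-2316 + (-2 + ⅑))/8 = -8 + (-2316 - 17/9)/8 = -8 + (⅛)*(-20861/9) = -8 - 20861/72 = -21437/72 ≈ -297.74)
(r(-36, -51) + 3075)/(o - 1058) = (5 + 3075)/(-21437/72 - 1058) = 3080/(-97613/72) = 3080*(-72/97613) = -221760/97613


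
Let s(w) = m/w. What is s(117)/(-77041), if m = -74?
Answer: 74/9013797 ≈ 8.2096e-6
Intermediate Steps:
s(w) = -74/w
s(117)/(-77041) = -74/117/(-77041) = -74*1/117*(-1/77041) = -74/117*(-1/77041) = 74/9013797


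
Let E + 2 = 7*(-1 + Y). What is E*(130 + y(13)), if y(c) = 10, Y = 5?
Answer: 3640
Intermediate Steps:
E = 26 (E = -2 + 7*(-1 + 5) = -2 + 7*4 = -2 + 28 = 26)
E*(130 + y(13)) = 26*(130 + 10) = 26*140 = 3640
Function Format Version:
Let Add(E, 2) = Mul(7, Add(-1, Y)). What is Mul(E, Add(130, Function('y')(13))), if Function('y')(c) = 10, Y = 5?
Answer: 3640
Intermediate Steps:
E = 26 (E = Add(-2, Mul(7, Add(-1, 5))) = Add(-2, Mul(7, 4)) = Add(-2, 28) = 26)
Mul(E, Add(130, Function('y')(13))) = Mul(26, Add(130, 10)) = Mul(26, 140) = 3640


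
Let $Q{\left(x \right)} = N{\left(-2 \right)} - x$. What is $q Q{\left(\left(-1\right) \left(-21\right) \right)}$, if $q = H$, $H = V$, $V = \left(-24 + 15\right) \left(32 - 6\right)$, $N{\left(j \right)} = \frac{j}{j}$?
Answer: $4680$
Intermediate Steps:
$N{\left(j \right)} = 1$
$V = -234$ ($V = \left(-9\right) 26 = -234$)
$H = -234$
$Q{\left(x \right)} = 1 - x$
$q = -234$
$q Q{\left(\left(-1\right) \left(-21\right) \right)} = - 234 \left(1 - \left(-1\right) \left(-21\right)\right) = - 234 \left(1 - 21\right) = \left(-234\right) \left(-20\right) = 4680$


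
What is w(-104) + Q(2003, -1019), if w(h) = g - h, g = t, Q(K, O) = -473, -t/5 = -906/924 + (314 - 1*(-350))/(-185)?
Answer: -1972371/5698 ≈ -346.15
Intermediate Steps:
t = 130191/5698 (t = -5*(-906/924 + (314 - 1*(-350))/(-185)) = -5*(-906*1/924 + (314 + 350)*(-1/185)) = -5*(-151/154 + 664*(-1/185)) = -5*(-151/154 - 664/185) = -5*(-130191/28490) = 130191/5698 ≈ 22.849)
g = 130191/5698 ≈ 22.849
w(h) = 130191/5698 - h
w(-104) + Q(2003, -1019) = (130191/5698 - 1*(-104)) - 473 = (130191/5698 + 104) - 473 = 722783/5698 - 473 = -1972371/5698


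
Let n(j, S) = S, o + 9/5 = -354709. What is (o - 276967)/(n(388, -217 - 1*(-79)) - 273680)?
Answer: 3158389/1369090 ≈ 2.3069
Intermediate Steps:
o = -1773554/5 (o = -9/5 - 354709 = -1773554/5 ≈ -3.5471e+5)
(o - 276967)/(n(388, -217 - 1*(-79)) - 273680) = (-1773554/5 - 276967)/((-217 - 1*(-79)) - 273680) = -3158389/(5*((-217 + 79) - 273680)) = -3158389/(5*(-138 - 273680)) = -3158389/5/(-273818) = -3158389/5*(-1/273818) = 3158389/1369090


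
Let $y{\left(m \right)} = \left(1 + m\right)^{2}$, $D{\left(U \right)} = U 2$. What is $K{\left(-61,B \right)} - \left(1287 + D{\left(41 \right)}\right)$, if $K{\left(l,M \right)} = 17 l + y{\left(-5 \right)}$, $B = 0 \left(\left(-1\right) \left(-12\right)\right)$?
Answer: $-2390$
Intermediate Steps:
$D{\left(U \right)} = 2 U$
$B = 0$ ($B = 0 \cdot 12 = 0$)
$K{\left(l,M \right)} = 16 + 17 l$ ($K{\left(l,M \right)} = 17 l + \left(1 - 5\right)^{2} = 17 l + \left(-4\right)^{2} = 17 l + 16 = 16 + 17 l$)
$K{\left(-61,B \right)} - \left(1287 + D{\left(41 \right)}\right) = \left(16 + 17 \left(-61\right)\right) - \left(1287 + 2 \cdot 41\right) = \left(16 - 1037\right) - 1369 = -1021 - 1369 = -2390$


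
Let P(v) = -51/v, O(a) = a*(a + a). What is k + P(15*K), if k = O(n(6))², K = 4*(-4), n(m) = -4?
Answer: 81937/80 ≈ 1024.2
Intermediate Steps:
K = -16
O(a) = 2*a² (O(a) = a*(2*a) = 2*a²)
k = 1024 (k = (2*(-4)²)² = (2*16)² = 32² = 1024)
k + P(15*K) = 1024 - 51/(15*(-16)) = 1024 - 51/(-240) = 1024 - 51*(-1/240) = 1024 + 17/80 = 81937/80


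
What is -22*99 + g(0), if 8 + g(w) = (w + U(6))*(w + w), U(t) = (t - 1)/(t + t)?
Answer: -2186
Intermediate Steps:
U(t) = (-1 + t)/(2*t) (U(t) = (-1 + t)/((2*t)) = (-1 + t)*(1/(2*t)) = (-1 + t)/(2*t))
g(w) = -8 + 2*w*(5/12 + w) (g(w) = -8 + (w + (½)*(-1 + 6)/6)*(w + w) = -8 + (w + (½)*(⅙)*5)*(2*w) = -8 + (w + 5/12)*(2*w) = -8 + (5/12 + w)*(2*w) = -8 + 2*w*(5/12 + w))
-22*99 + g(0) = -22*99 + (-8 + 2*0² + (⅚)*0) = -2178 + (-8 + 2*0 + 0) = -2178 + (-8 + 0 + 0) = -2178 - 8 = -2186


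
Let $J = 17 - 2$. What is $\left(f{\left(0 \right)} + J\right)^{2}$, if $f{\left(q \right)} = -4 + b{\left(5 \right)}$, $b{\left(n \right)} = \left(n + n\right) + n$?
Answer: $676$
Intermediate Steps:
$J = 15$
$b{\left(n \right)} = 3 n$ ($b{\left(n \right)} = 2 n + n = 3 n$)
$f{\left(q \right)} = 11$ ($f{\left(q \right)} = -4 + 3 \cdot 5 = -4 + 15 = 11$)
$\left(f{\left(0 \right)} + J\right)^{2} = \left(11 + 15\right)^{2} = 26^{2} = 676$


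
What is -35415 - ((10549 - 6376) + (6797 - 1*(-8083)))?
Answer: -54468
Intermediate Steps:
-35415 - ((10549 - 6376) + (6797 - 1*(-8083))) = -35415 - (4173 + (6797 + 8083)) = -35415 - (4173 + 14880) = -35415 - 1*19053 = -35415 - 19053 = -54468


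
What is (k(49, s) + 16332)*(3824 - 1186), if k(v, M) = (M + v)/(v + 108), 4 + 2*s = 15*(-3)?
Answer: 6764223743/157 ≈ 4.3084e+7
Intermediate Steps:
s = -49/2 (s = -2 + (15*(-3))/2 = -2 + (½)*(-45) = -2 - 45/2 = -49/2 ≈ -24.500)
k(v, M) = (M + v)/(108 + v)
(k(49, s) + 16332)*(3824 - 1186) = ((-49/2 + 49)/(108 + 49) + 16332)*(3824 - 1186) = ((49/2)/157 + 16332)*2638 = ((1/157)*(49/2) + 16332)*2638 = (49/314 + 16332)*2638 = (5128297/314)*2638 = 6764223743/157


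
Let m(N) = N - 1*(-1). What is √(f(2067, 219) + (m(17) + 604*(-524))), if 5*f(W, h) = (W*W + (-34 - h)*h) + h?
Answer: √13174555/5 ≈ 725.94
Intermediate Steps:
m(N) = 1 + N (m(N) = N + 1 = 1 + N)
f(W, h) = h/5 + W²/5 + h*(-34 - h)/5 (f(W, h) = ((W*W + (-34 - h)*h) + h)/5 = ((W² + h*(-34 - h)) + h)/5 = (h + W² + h*(-34 - h))/5 = h/5 + W²/5 + h*(-34 - h)/5)
√(f(2067, 219) + (m(17) + 604*(-524))) = √((-33/5*219 - ⅕*219² + (⅕)*2067²) + ((1 + 17) + 604*(-524))) = √((-7227/5 - ⅕*47961 + (⅕)*4272489) + (18 - 316496)) = √((-7227/5 - 47961/5 + 4272489/5) - 316478) = √(4217301/5 - 316478) = √(2634911/5) = √13174555/5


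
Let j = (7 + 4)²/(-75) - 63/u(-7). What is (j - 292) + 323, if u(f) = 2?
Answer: -317/150 ≈ -2.1133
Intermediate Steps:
j = -4967/150 (j = (7 + 4)²/(-75) - 63/2 = 11²*(-1/75) - 63*½ = 121*(-1/75) - 63/2 = -121/75 - 63/2 = -4967/150 ≈ -33.113)
(j - 292) + 323 = (-4967/150 - 292) + 323 = -48767/150 + 323 = -317/150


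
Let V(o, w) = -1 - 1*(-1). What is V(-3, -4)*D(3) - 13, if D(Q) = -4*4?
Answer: -13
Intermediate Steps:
V(o, w) = 0 (V(o, w) = -1 + 1 = 0)
D(Q) = -16
V(-3, -4)*D(3) - 13 = 0*(-16) - 13 = 0 - 13 = -13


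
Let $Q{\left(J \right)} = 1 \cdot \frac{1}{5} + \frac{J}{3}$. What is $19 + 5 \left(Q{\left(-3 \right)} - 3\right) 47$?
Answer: $-874$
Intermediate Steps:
$Q{\left(J \right)} = \frac{1}{5} + \frac{J}{3}$ ($Q{\left(J \right)} = 1 \cdot \frac{1}{5} + J \frac{1}{3} = \frac{1}{5} + \frac{J}{3}$)
$19 + 5 \left(Q{\left(-3 \right)} - 3\right) 47 = 19 + 5 \left(\left(\frac{1}{5} + \frac{1}{3} \left(-3\right)\right) - 3\right) 47 = 19 + 5 \left(\left(\frac{1}{5} - 1\right) - 3\right) 47 = 19 + 5 \left(- \frac{4}{5} - 3\right) 47 = 19 + 5 \left(- \frac{19}{5}\right) 47 = 19 - 893 = -874$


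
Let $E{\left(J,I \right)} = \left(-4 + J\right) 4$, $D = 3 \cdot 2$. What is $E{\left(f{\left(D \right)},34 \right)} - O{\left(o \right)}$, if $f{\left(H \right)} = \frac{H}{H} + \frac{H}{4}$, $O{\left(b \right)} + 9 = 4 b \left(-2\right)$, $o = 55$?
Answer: $443$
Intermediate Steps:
$D = 6$
$O{\left(b \right)} = -9 - 8 b$ ($O{\left(b \right)} = -9 + 4 b \left(-2\right) = -9 - 8 b$)
$f{\left(H \right)} = 1 + \frac{H}{4}$ ($f{\left(H \right)} = 1 + H \frac{1}{4} = 1 + \frac{H}{4}$)
$E{\left(J,I \right)} = -16 + 4 J$
$E{\left(f{\left(D \right)},34 \right)} - O{\left(o \right)} = \left(-16 + 4 \left(1 + \frac{1}{4} \cdot 6\right)\right) - \left(-9 - 440\right) = \left(-16 + 4 \left(1 + \frac{3}{2}\right)\right) - \left(-9 - 440\right) = \left(-16 + 4 \cdot \frac{5}{2}\right) - -449 = \left(-16 + 10\right) + 449 = -6 + 449 = 443$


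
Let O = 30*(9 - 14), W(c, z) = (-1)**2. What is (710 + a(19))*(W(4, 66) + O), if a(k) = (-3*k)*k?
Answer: 55577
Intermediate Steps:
a(k) = -3*k**2
W(c, z) = 1
O = -150 (O = 30*(-5) = -150)
(710 + a(19))*(W(4, 66) + O) = (710 - 3*19**2)*(1 - 150) = (710 - 3*361)*(-149) = (710 - 1083)*(-149) = -373*(-149) = 55577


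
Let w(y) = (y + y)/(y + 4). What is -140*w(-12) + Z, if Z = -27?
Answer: -447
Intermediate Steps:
w(y) = 2*y/(4 + y) (w(y) = (2*y)/(4 + y) = 2*y/(4 + y))
-140*w(-12) + Z = -280*(-12)/(4 - 12) - 27 = -280*(-12)/(-8) - 27 = -280*(-12)*(-1)/8 - 27 = -140*3 - 27 = -420 - 27 = -447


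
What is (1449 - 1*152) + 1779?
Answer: 3076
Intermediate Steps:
(1449 - 1*152) + 1779 = (1449 - 152) + 1779 = 1297 + 1779 = 3076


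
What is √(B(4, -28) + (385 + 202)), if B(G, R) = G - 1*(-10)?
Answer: √601 ≈ 24.515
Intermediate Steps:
B(G, R) = 10 + G (B(G, R) = G + 10 = 10 + G)
√(B(4, -28) + (385 + 202)) = √((10 + 4) + (385 + 202)) = √(14 + 587) = √601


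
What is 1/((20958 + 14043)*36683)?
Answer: 1/1283941683 ≈ 7.7885e-10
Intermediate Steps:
1/((20958 + 14043)*36683) = (1/36683)/35001 = (1/35001)*(1/36683) = 1/1283941683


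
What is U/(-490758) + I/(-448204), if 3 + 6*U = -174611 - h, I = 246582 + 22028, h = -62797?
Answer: -185204552903/329939547948 ≈ -0.56133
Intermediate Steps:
I = 268610
U = -111817/6 (U = -1/2 + (-174611 - 1*(-62797))/6 = -1/2 + (-174611 + 62797)/6 = -1/2 + (1/6)*(-111814) = -1/2 - 55907/3 = -111817/6 ≈ -18636.)
U/(-490758) + I/(-448204) = -111817/6/(-490758) + 268610/(-448204) = -111817/6*(-1/490758) + 268610*(-1/448204) = 111817/2944548 - 134305/224102 = -185204552903/329939547948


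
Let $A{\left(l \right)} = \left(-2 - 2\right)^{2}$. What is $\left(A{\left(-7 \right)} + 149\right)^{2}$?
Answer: $27225$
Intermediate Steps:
$A{\left(l \right)} = 16$ ($A{\left(l \right)} = \left(-4\right)^{2} = 16$)
$\left(A{\left(-7 \right)} + 149\right)^{2} = \left(16 + 149\right)^{2} = 165^{2} = 27225$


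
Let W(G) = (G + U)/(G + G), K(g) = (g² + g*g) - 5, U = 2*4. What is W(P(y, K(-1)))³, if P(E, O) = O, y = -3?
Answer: -125/216 ≈ -0.57870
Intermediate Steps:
U = 8
K(g) = -5 + 2*g² (K(g) = (g² + g²) - 5 = 2*g² - 5 = -5 + 2*g²)
W(G) = (8 + G)/(2*G) (W(G) = (G + 8)/(G + G) = (8 + G)/((2*G)) = (8 + G)*(1/(2*G)) = (8 + G)/(2*G))
W(P(y, K(-1)))³ = ((8 + (-5 + 2*(-1)²))/(2*(-5 + 2*(-1)²)))³ = ((8 + (-5 + 2*1))/(2*(-5 + 2*1)))³ = ((8 + (-5 + 2))/(2*(-5 + 2)))³ = ((½)*(8 - 3)/(-3))³ = ((½)*(-⅓)*5)³ = (-⅚)³ = -125/216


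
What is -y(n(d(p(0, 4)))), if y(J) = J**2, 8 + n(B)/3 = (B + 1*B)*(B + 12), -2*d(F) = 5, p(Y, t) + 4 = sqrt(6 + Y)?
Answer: -110889/4 ≈ -27722.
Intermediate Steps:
p(Y, t) = -4 + sqrt(6 + Y)
d(F) = -5/2 (d(F) = -1/2*5 = -5/2)
n(B) = -24 + 6*B*(12 + B) (n(B) = -24 + 3*((B + 1*B)*(B + 12)) = -24 + 3*((B + B)*(12 + B)) = -24 + 3*((2*B)*(12 + B)) = -24 + 3*(2*B*(12 + B)) = -24 + 6*B*(12 + B))
-y(n(d(p(0, 4)))) = -(-24 + 6*(-5/2)**2 + 72*(-5/2))**2 = -(-24 + 6*(25/4) - 180)**2 = -(-24 + 75/2 - 180)**2 = -(-333/2)**2 = -1*110889/4 = -110889/4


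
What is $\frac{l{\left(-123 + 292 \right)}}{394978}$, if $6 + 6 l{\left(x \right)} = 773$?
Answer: $\frac{767}{2369868} \approx 0.00032365$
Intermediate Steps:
$l{\left(x \right)} = \frac{767}{6}$ ($l{\left(x \right)} = -1 + \frac{1}{6} \cdot 773 = -1 + \frac{773}{6} = \frac{767}{6}$)
$\frac{l{\left(-123 + 292 \right)}}{394978} = \frac{767}{6 \cdot 394978} = \frac{767}{6} \cdot \frac{1}{394978} = \frac{767}{2369868}$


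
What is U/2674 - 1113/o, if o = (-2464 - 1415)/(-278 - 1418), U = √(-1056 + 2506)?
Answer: -629216/1293 + 5*√58/2674 ≈ -486.62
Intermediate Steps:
U = 5*√58 (U = √1450 = 5*√58 ≈ 38.079)
o = 3879/1696 (o = -3879/(-1696) = -3879*(-1/1696) = 3879/1696 ≈ 2.2871)
U/2674 - 1113/o = (5*√58)/2674 - 1113/3879/1696 = (5*√58)*(1/2674) - 1113*1696/3879 = 5*√58/2674 - 629216/1293 = -629216/1293 + 5*√58/2674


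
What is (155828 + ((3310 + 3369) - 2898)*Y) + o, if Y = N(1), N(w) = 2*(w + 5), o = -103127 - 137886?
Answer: -39813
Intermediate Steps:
o = -241013
N(w) = 10 + 2*w (N(w) = 2*(5 + w) = 10 + 2*w)
Y = 12 (Y = 10 + 2*1 = 10 + 2 = 12)
(155828 + ((3310 + 3369) - 2898)*Y) + o = (155828 + ((3310 + 3369) - 2898)*12) - 241013 = (155828 + (6679 - 2898)*12) - 241013 = (155828 + 3781*12) - 241013 = (155828 + 45372) - 241013 = 201200 - 241013 = -39813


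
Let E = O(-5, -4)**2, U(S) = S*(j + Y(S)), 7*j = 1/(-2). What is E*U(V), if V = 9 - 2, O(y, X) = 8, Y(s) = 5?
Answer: 2208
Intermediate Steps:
j = -1/14 (j = (1/7)/(-2) = (1/7)*(-1/2) = -1/14 ≈ -0.071429)
V = 7
U(S) = 69*S/14 (U(S) = S*(-1/14 + 5) = S*(69/14) = 69*S/14)
E = 64 (E = 8**2 = 64)
E*U(V) = 64*((69/14)*7) = 64*(69/2) = 2208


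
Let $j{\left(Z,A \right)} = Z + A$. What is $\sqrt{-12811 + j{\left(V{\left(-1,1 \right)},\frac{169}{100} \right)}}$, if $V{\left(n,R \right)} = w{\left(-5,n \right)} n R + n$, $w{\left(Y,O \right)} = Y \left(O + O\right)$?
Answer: $\frac{i \sqrt{1282031}}{10} \approx 113.23 i$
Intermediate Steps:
$w{\left(Y,O \right)} = 2 O Y$ ($w{\left(Y,O \right)} = Y 2 O = 2 O Y$)
$V{\left(n,R \right)} = n - 10 R n^{2}$ ($V{\left(n,R \right)} = 2 n \left(-5\right) n R + n = - 10 n n R + n = - 10 n^{2} R + n = - 10 R n^{2} + n = n - 10 R n^{2}$)
$j{\left(Z,A \right)} = A + Z$
$\sqrt{-12811 + j{\left(V{\left(-1,1 \right)},\frac{169}{100} \right)}} = \sqrt{-12811 - \left(1 - \frac{169}{100} - 10 \left(-1\right)\right)} = \sqrt{-12811 + \left(169 \cdot \frac{1}{100} - \left(1 + 10\right)\right)} = \sqrt{-12811 + \left(\frac{169}{100} - 11\right)} = \sqrt{-12811 - \frac{931}{100}} = \sqrt{- \frac{1282031}{100}} = \frac{i \sqrt{1282031}}{10}$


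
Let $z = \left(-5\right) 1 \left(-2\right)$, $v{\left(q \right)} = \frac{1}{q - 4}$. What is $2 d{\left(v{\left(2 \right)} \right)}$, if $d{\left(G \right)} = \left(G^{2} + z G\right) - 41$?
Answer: $- \frac{183}{2} \approx -91.5$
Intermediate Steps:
$v{\left(q \right)} = \frac{1}{-4 + q}$ ($v{\left(q \right)} = \frac{1}{q - 4} = \frac{1}{-4 + q}$)
$z = 10$ ($z = \left(-5\right) \left(-2\right) = 10$)
$d{\left(G \right)} = -41 + G^{2} + 10 G$ ($d{\left(G \right)} = \left(G^{2} + 10 G\right) - 41 = -41 + G^{2} + 10 G$)
$2 d{\left(v{\left(2 \right)} \right)} = 2 \left(-41 + \left(\frac{1}{-4 + 2}\right)^{2} + \frac{10}{-4 + 2}\right) = 2 \left(-41 + \left(\frac{1}{-2}\right)^{2} + \frac{10}{-2}\right) = 2 \left(-41 + \left(- \frac{1}{2}\right)^{2} + 10 \left(- \frac{1}{2}\right)\right) = 2 \left(-41 + \frac{1}{4} - 5\right) = 2 \left(- \frac{183}{4}\right) = - \frac{183}{2}$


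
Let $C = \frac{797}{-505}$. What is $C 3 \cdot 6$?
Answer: $- \frac{14346}{505} \approx -28.408$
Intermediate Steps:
$C = - \frac{797}{505}$ ($C = 797 \left(- \frac{1}{505}\right) = - \frac{797}{505} \approx -1.5782$)
$C 3 \cdot 6 = - \frac{797 \cdot 3 \cdot 6}{505} = \left(- \frac{797}{505}\right) 18 = - \frac{14346}{505}$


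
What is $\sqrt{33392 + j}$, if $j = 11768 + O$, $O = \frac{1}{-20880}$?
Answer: $\frac{\sqrt{136726415855}}{1740} \approx 212.51$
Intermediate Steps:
$O = - \frac{1}{20880} \approx -4.7893 \cdot 10^{-5}$
$j = \frac{245715839}{20880}$ ($j = 11768 - \frac{1}{20880} = \frac{245715839}{20880} \approx 11768.0$)
$\sqrt{33392 + j} = \sqrt{33392 + \frac{245715839}{20880}} = \sqrt{\frac{942940799}{20880}} = \frac{\sqrt{136726415855}}{1740}$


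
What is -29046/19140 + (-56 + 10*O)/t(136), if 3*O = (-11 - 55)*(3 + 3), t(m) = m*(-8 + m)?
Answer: -1385337/867680 ≈ -1.5966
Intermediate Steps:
O = -132 (O = ((-11 - 55)*(3 + 3))/3 = (-66*6)/3 = (1/3)*(-396) = -132)
-29046/19140 + (-56 + 10*O)/t(136) = -29046/19140 + (-56 + 10*(-132))/((136*(-8 + 136))) = -29046*1/19140 + (-56 - 1320)/((136*128)) = -4841/3190 - 1376/17408 = -4841/3190 - 1376*1/17408 = -4841/3190 - 43/544 = -1385337/867680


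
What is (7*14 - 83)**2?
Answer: 225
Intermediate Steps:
(7*14 - 83)**2 = (98 - 83)**2 = 15**2 = 225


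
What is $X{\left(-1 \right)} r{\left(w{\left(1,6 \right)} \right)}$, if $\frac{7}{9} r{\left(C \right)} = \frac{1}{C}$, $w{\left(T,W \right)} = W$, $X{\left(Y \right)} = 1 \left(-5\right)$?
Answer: $- \frac{15}{14} \approx -1.0714$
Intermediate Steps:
$X{\left(Y \right)} = -5$
$r{\left(C \right)} = \frac{9}{7 C}$
$X{\left(-1 \right)} r{\left(w{\left(1,6 \right)} \right)} = - 5 \frac{9}{7 \cdot 6} = - 5 \cdot \frac{9}{7} \cdot \frac{1}{6} = \left(-5\right) \frac{3}{14} = - \frac{15}{14}$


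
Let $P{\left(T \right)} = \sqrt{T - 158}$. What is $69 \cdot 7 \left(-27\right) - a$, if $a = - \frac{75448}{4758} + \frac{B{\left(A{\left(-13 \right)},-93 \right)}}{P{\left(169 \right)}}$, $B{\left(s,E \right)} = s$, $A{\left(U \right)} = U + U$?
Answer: $- \frac{30986815}{2379} + \frac{26 \sqrt{11}}{11} \approx -13017.0$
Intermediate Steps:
$P{\left(T \right)} = \sqrt{-158 + T}$
$A{\left(U \right)} = 2 U$
$a = - \frac{37724}{2379} - \frac{26 \sqrt{11}}{11}$ ($a = - \frac{75448}{4758} + \frac{2 \left(-13\right)}{\sqrt{-158 + 169}} = \left(-75448\right) \frac{1}{4758} - \frac{26}{\sqrt{11}} = - \frac{37724}{2379} - 26 \frac{\sqrt{11}}{11} = - \frac{37724}{2379} - \frac{26 \sqrt{11}}{11} \approx -23.696$)
$69 \cdot 7 \left(-27\right) - a = 69 \cdot 7 \left(-27\right) - \left(- \frac{37724}{2379} - \frac{26 \sqrt{11}}{11}\right) = 483 \left(-27\right) + \left(\frac{37724}{2379} + \frac{26 \sqrt{11}}{11}\right) = -13041 + \left(\frac{37724}{2379} + \frac{26 \sqrt{11}}{11}\right) = - \frac{30986815}{2379} + \frac{26 \sqrt{11}}{11}$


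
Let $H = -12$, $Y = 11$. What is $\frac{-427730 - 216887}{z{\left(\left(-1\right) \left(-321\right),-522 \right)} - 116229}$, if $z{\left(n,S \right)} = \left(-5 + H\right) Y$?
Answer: $\frac{644617}{116416} \approx 5.5372$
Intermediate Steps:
$z{\left(n,S \right)} = -187$ ($z{\left(n,S \right)} = \left(-5 - 12\right) 11 = \left(-17\right) 11 = -187$)
$\frac{-427730 - 216887}{z{\left(\left(-1\right) \left(-321\right),-522 \right)} - 116229} = \frac{-427730 - 216887}{-187 - 116229} = - \frac{644617}{-116416} = \left(-644617\right) \left(- \frac{1}{116416}\right) = \frac{644617}{116416}$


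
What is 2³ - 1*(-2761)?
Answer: 2769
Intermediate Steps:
2³ - 1*(-2761) = 8 + 2761 = 2769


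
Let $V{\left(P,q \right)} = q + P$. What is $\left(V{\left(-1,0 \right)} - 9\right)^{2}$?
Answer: $100$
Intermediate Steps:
$V{\left(P,q \right)} = P + q$
$\left(V{\left(-1,0 \right)} - 9\right)^{2} = \left(\left(-1 + 0\right) - 9\right)^{2} = \left(-1 - 9\right)^{2} = \left(-10\right)^{2} = 100$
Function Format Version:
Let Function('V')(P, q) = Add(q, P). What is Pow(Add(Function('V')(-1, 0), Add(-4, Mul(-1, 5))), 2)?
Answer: 100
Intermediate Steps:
Function('V')(P, q) = Add(P, q)
Pow(Add(Function('V')(-1, 0), Add(-4, Mul(-1, 5))), 2) = Pow(Add(Add(-1, 0), Add(-4, Mul(-1, 5))), 2) = Pow(Add(-1, Add(-4, -5)), 2) = Pow(Add(-1, -9), 2) = Pow(-10, 2) = 100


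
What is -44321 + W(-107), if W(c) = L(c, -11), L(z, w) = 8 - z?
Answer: -44206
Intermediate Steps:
W(c) = 8 - c
-44321 + W(-107) = -44321 + (8 - 1*(-107)) = -44321 + (8 + 107) = -44321 + 115 = -44206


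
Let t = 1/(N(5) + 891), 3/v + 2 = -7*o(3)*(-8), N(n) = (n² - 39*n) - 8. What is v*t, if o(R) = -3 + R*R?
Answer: 3/238142 ≈ 1.2598e-5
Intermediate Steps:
o(R) = -3 + R²
N(n) = -8 + n² - 39*n
v = 3/334 (v = 3/(-2 - 7*(-3 + 3²)*(-8)) = 3/(-2 - 7*(-3 + 9)*(-8)) = 3/(-2 - 7*6*(-8)) = 3/(-2 - 42*(-8)) = 3/(-2 + 336) = 3/334 ≈ 0.0089820)
t = 1/713 (t = 1/((-8 + 5² - 39*5) + 891) = 1/((-8 + 25 - 195) + 891) = 1/(-178 + 891) = 1/713 ≈ 0.0014025)
v*t = (3/334)*(1/713) = 3/238142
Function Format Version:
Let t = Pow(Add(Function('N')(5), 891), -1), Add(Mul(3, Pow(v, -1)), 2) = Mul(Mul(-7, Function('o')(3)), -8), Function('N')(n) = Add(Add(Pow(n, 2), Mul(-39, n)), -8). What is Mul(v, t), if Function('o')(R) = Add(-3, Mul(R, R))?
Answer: Rational(3, 238142) ≈ 1.2598e-5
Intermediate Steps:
Function('o')(R) = Add(-3, Pow(R, 2))
Function('N')(n) = Add(-8, Pow(n, 2), Mul(-39, n))
v = Rational(3, 334) (v = Mul(3, Pow(Add(-2, Mul(Mul(-7, Add(-3, Pow(3, 2))), -8)), -1)) = Mul(3, Pow(Add(-2, Mul(Mul(-7, Add(-3, 9)), -8)), -1)) = Mul(3, Pow(Add(-2, Mul(Mul(-7, 6), -8)), -1)) = Mul(3, Pow(Add(-2, Mul(-42, -8)), -1)) = Mul(3, Pow(Add(-2, 336), -1)) = Mul(3, Pow(334, -1)) = Mul(3, Rational(1, 334)) = Rational(3, 334) ≈ 0.0089820)
t = Rational(1, 713) (t = Pow(Add(Add(-8, Pow(5, 2), Mul(-39, 5)), 891), -1) = Pow(Add(Add(-8, 25, -195), 891), -1) = Pow(Add(-178, 891), -1) = Pow(713, -1) = Rational(1, 713) ≈ 0.0014025)
Mul(v, t) = Mul(Rational(3, 334), Rational(1, 713)) = Rational(3, 238142)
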